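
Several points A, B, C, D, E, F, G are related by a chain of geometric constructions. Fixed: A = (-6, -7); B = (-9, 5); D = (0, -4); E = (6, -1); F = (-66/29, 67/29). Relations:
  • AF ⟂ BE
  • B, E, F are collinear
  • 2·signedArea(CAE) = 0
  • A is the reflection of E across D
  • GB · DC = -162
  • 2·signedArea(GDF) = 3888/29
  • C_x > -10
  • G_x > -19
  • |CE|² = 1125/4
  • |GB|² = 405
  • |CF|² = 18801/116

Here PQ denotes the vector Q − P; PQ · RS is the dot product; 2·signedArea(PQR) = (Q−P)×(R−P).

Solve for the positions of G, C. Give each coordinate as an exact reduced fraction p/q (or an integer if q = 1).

1. G_x = -18  [line -183/29·x + -66/29·y + -4152/29 = 0 ∩ |GB|² = 405]
2. G_y = -13  [line -183/29·x + -66/29·y + -4152/29 = 0 ∩ |GB|² = 405]
   → G = (-18, -13)
3. C_x = -9  [GB · DC = -162 ∩ 2·signedArea(CAE) = 0]
4. C_y = -17/2  [GB · DC = -162 ∩ 2·signedArea(CAE) = 0]
   → C = (-9, -17/2)

C = (-9, -17/2)
G = (-18, -13)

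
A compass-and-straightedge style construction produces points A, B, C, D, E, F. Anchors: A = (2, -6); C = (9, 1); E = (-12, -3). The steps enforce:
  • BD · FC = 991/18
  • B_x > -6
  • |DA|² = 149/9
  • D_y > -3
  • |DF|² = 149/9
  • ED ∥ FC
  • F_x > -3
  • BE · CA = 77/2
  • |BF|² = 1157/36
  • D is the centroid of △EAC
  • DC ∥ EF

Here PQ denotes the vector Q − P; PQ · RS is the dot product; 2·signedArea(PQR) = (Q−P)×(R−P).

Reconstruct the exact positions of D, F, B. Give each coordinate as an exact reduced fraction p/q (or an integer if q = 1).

1. D_x = -1/3  [D is the centroid of △EAC]
2. D_y = -8/3  [D is the centroid of △EAC]
   → D = (-1/3, -8/3)
3. F_x = -8/3  [ED ∥ FC ∩ DC ∥ EF]
4. F_y = 2/3  [ED ∥ FC ∩ DC ∥ EF]
   → F = (-8/3, 2/3)
5. B_x = -5  [BE · CA = 77/2 ∩ BD · FC = 991/18]
6. B_y = -9/2  [BE · CA = 77/2 ∩ BD · FC = 991/18]
   → B = (-5, -9/2)

B = (-5, -9/2)
D = (-1/3, -8/3)
F = (-8/3, 2/3)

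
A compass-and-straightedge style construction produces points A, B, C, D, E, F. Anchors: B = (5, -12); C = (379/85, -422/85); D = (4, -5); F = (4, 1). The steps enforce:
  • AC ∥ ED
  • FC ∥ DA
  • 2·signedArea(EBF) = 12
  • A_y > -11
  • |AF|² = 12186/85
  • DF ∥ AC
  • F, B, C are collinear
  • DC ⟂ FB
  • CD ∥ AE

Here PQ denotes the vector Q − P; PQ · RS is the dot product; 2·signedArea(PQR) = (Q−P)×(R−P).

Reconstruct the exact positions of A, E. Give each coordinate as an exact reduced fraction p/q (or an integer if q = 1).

A = (379/85, -932/85)
E = (4, -11)

1. A_x = 379/85  [DF ∥ AC ∩ FC ∥ DA]
2. A_y = -932/85  [DF ∥ AC ∩ FC ∥ DA]
   → A = (379/85, -932/85)
3. E_x = 4  [AC ∥ ED ∩ CD ∥ AE]
4. E_y = -11  [AC ∥ ED ∩ CD ∥ AE]
   → E = (4, -11)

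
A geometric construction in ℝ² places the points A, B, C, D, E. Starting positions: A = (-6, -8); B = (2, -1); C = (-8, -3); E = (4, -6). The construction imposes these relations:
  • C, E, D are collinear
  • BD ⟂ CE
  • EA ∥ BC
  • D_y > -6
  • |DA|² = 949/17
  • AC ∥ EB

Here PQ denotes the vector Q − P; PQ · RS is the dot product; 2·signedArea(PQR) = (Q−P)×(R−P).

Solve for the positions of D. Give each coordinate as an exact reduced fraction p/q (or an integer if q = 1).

D = (16/17, -89/17)

1. D_x = 16/17  [C, E, D are collinear ∩ BD ⟂ CE]
2. D_y = -89/17  [C, E, D are collinear ∩ BD ⟂ CE]
   → D = (16/17, -89/17)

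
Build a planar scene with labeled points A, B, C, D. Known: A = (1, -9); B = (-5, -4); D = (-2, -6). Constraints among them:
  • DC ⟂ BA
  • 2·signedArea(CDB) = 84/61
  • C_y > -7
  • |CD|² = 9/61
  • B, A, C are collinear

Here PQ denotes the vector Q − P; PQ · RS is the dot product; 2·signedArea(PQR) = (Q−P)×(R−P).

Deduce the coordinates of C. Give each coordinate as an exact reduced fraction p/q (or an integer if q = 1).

1. C_x = -137/61  [B, A, C are collinear ∩ DC ⟂ BA]
2. C_y = -384/61  [B, A, C are collinear ∩ DC ⟂ BA]
   → C = (-137/61, -384/61)

C = (-137/61, -384/61)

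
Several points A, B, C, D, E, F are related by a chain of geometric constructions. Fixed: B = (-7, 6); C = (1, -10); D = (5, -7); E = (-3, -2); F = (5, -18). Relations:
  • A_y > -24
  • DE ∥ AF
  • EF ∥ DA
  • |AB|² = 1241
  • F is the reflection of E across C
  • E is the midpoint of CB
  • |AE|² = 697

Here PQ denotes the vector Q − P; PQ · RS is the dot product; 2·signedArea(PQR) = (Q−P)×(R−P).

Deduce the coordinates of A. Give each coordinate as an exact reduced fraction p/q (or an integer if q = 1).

A = (13, -23)

1. A_x = 13  [DE ∥ AF ∩ EF ∥ DA]
2. A_y = -23  [DE ∥ AF ∩ EF ∥ DA]
   → A = (13, -23)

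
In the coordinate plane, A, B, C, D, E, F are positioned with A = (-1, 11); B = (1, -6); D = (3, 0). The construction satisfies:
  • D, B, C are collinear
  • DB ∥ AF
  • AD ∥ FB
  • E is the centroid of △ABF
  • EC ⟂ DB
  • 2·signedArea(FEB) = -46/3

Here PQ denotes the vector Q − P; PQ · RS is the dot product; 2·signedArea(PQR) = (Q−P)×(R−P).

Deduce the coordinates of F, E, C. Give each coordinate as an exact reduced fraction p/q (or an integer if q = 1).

C = (18/5, 9/5)
E = (-1, 10/3)
F = (-3, 5)

1. F_x = -3  [AD ∥ FB ∩ DB ∥ AF]
2. F_y = 5  [AD ∥ FB ∩ DB ∥ AF]
   → F = (-3, 5)
3. E_x = -1  [E is the centroid of △ABF]
4. E_y = 10/3  [E is the centroid of △ABF]
   → E = (-1, 10/3)
5. C_x = 18/5  [D, B, C are collinear ∩ EC ⟂ DB]
6. C_y = 9/5  [D, B, C are collinear ∩ EC ⟂ DB]
   → C = (18/5, 9/5)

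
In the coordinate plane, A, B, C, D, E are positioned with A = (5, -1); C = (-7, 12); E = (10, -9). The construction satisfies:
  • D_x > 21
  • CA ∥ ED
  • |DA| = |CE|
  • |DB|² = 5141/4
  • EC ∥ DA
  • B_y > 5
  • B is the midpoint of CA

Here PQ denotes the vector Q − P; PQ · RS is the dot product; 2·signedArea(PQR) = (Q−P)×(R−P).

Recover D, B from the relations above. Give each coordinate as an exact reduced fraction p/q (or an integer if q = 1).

B = (-1, 11/2)
D = (22, -22)

1. D_x = 22  [EC ∥ DA ∩ CA ∥ ED]
2. D_y = -22  [EC ∥ DA ∩ CA ∥ ED]
   → D = (22, -22)
3. B_x = -1  [B is the midpoint of CA]
4. B_y = 11/2  [B is the midpoint of CA]
   → B = (-1, 11/2)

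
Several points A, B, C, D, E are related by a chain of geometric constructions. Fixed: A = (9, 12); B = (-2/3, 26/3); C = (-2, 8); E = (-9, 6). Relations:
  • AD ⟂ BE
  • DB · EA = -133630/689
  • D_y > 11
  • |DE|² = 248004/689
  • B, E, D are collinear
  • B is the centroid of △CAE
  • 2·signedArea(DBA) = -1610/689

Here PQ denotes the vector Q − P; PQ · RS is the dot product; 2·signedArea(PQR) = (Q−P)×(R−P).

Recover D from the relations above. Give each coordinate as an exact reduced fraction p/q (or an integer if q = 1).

D = (6249/689, 8118/689)

1. D_x = 6249/689  [B, E, D are collinear ∩ AD ⟂ BE]
2. D_y = 8118/689  [B, E, D are collinear ∩ AD ⟂ BE]
   → D = (6249/689, 8118/689)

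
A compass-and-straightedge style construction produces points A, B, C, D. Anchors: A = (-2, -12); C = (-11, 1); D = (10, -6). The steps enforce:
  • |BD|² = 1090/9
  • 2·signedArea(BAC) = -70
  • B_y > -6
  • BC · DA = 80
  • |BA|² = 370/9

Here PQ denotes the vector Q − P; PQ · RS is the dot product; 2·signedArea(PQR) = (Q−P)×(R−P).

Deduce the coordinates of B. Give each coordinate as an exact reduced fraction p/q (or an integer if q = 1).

1. B_x = -1  [BC · DA = 80 ∩ 2·signedArea(BAC) = -70]
2. B_y = -17/3  [BC · DA = 80 ∩ 2·signedArea(BAC) = -70]
   → B = (-1, -17/3)

B = (-1, -17/3)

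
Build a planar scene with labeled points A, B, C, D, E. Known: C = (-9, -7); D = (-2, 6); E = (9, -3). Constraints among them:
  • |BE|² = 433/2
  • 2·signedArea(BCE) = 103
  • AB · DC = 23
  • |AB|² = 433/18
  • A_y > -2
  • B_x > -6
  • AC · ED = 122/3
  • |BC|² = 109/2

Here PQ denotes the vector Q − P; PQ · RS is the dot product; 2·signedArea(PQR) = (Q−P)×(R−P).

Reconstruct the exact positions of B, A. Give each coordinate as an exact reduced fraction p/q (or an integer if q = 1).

1. B_x = -11/2  [line -4·x + 18·y + -13 = 0 ∩ |BC|² = 109/2]
2. B_y = -1/2  [line -4·x + 18·y + -13 = 0 ∩ |BC|² = 109/2]
   → B = (-11/2, -1/2)
3. A_x = -2/3  [AB · DC = 23 ∩ AC · ED = 122/3]
4. A_y = -4/3  [AB · DC = 23 ∩ AC · ED = 122/3]
   → A = (-2/3, -4/3)

A = (-2/3, -4/3)
B = (-11/2, -1/2)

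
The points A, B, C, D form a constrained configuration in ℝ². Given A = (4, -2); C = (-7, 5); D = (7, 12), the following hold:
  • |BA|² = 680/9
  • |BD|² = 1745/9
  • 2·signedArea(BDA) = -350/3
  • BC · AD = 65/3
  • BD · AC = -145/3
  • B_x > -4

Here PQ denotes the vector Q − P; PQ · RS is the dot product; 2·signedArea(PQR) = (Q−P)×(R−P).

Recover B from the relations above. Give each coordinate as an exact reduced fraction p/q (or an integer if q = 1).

1. B_x = -10/3  [BD · AC = -145/3 ∩ 2·signedArea(BDA) = -350/3]
2. B_y = 8/3  [BD · AC = -145/3 ∩ 2·signedArea(BDA) = -350/3]
   → B = (-10/3, 8/3)

B = (-10/3, 8/3)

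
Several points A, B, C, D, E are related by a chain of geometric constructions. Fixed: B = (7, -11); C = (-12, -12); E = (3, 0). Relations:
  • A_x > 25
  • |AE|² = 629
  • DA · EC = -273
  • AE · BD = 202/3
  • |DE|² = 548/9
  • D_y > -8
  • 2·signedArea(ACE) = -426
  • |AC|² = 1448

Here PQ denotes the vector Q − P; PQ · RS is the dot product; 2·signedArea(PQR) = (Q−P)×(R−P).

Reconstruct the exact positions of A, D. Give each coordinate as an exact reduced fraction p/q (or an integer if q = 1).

A = (26, -10)
D = (17/3, -22/3)

1. A_x = 26  [line -12·x + 15·y + 462 = 0 ∩ |AE|² = 629]
2. A_y = -10  [line -12·x + 15·y + 462 = 0 ∩ |AE|² = 629]
   → A = (26, -10)
3. D_x = 17/3  [AE · BD = 202/3 ∩ DA · EC = -273]
4. D_y = -22/3  [AE · BD = 202/3 ∩ DA · EC = -273]
   → D = (17/3, -22/3)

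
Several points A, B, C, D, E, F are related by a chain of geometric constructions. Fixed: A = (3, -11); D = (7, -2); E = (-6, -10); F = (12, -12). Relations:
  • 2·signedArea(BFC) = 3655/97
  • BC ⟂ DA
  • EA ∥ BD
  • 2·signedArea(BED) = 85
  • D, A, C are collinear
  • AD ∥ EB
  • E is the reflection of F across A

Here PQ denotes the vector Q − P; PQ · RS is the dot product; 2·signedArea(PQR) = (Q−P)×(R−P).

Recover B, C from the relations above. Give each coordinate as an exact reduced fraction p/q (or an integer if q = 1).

B = (-2, -1)
C = (571/97, -437/97)

1. B_x = -2  [EA ∥ BD ∩ AD ∥ EB]
2. B_y = -1  [EA ∥ BD ∩ AD ∥ EB]
   → B = (-2, -1)
3. C_x = 571/97  [D, A, C are collinear ∩ BC ⟂ DA]
4. C_y = -437/97  [D, A, C are collinear ∩ BC ⟂ DA]
   → C = (571/97, -437/97)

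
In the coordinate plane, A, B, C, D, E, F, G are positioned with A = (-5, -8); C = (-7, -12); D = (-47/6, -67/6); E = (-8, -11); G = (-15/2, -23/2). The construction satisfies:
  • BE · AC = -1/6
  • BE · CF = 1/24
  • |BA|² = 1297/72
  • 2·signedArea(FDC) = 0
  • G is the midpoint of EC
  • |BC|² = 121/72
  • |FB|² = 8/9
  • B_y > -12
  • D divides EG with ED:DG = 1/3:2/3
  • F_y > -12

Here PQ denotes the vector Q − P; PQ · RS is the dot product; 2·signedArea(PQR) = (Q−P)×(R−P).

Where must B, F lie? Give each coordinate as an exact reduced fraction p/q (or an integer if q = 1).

B = (-95/12, -133/12)
F = (-29/4, -47/4)

1. B_x = -95/12  [line 2·x + 4·y + 361/6 = 0 ∩ |BA|² = 1297/72]
2. B_y = -133/12  [line 2·x + 4·y + 361/6 = 0 ∩ |BA|² = 1297/72]
   → B = (-95/12, -133/12)
3. F_x = -29/4  [BE · CF = 1/24 ∩ 2·signedArea(FDC) = 0]
4. F_y = -47/4  [BE · CF = 1/24 ∩ 2·signedArea(FDC) = 0]
   → F = (-29/4, -47/4)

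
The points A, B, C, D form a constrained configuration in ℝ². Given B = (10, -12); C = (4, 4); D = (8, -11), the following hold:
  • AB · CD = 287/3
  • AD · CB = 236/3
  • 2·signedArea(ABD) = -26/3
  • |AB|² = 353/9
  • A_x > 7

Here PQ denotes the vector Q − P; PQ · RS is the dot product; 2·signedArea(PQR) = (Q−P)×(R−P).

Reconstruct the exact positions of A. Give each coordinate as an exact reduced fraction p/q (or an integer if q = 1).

1. A_x = 22/3  [AB · CD = 287/3 ∩ AD · CB = 236/3]
2. A_y = -19/3  [AB · CD = 287/3 ∩ AD · CB = 236/3]
   → A = (22/3, -19/3)

A = (22/3, -19/3)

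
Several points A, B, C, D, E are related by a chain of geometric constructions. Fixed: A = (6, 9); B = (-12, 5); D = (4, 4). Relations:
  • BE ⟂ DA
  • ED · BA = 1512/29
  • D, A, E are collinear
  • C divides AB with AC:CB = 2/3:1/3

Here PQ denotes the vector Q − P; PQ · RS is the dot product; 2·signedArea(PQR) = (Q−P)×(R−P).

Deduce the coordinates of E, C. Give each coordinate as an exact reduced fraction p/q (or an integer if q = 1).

1. E_x = 62/29  [D, A, E are collinear ∩ BE ⟂ DA]
2. E_y = -19/29  [D, A, E are collinear ∩ BE ⟂ DA]
   → E = (62/29, -19/29)
3. C_x = -6  [C divides AB with AC:CB = 2/3:1/3]
4. C_y = 19/3  [C divides AB with AC:CB = 2/3:1/3]
   → C = (-6, 19/3)

C = (-6, 19/3)
E = (62/29, -19/29)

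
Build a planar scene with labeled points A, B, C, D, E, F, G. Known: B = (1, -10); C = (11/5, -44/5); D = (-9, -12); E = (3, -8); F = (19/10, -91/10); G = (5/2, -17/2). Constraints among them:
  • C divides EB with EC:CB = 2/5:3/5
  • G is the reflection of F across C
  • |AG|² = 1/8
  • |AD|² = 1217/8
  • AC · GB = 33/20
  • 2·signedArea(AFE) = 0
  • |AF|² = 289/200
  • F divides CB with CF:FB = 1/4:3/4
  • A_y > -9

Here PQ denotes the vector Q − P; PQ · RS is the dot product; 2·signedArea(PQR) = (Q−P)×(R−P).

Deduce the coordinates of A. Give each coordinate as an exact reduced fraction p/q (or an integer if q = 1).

1. A_x = 11/4  [2·signedArea(AFE) = 0 ∩ AC · GB = 33/20]
2. A_y = -33/4  [2·signedArea(AFE) = 0 ∩ AC · GB = 33/20]
   → A = (11/4, -33/4)

A = (11/4, -33/4)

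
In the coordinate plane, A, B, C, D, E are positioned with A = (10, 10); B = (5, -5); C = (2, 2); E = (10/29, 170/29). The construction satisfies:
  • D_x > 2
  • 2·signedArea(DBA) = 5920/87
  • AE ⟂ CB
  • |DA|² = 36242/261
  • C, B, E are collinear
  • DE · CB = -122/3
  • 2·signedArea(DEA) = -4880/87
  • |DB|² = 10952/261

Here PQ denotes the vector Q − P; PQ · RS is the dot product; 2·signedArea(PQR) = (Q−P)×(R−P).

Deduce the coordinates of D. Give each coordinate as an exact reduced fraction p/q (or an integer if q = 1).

D = (71/29, 83/87)

1. D_x = 71/29  [2·signedArea(DBA) = 5920/87 ∩ DE · CB = -122/3]
2. D_y = 83/87  [2·signedArea(DBA) = 5920/87 ∩ DE · CB = -122/3]
   → D = (71/29, 83/87)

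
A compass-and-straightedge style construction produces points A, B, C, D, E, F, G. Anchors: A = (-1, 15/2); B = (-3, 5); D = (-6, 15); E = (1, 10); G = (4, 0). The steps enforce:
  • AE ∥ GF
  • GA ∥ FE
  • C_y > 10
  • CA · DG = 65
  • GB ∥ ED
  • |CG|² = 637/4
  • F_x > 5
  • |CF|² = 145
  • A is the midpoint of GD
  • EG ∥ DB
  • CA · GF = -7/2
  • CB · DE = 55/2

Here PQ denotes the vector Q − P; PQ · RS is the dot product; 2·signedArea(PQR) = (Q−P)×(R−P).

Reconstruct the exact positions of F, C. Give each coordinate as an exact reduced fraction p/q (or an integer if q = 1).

C = (-3, 21/2)
F = (6, 5/2)

1. F_x = 6  [GA ∥ FE ∩ AE ∥ GF]
2. F_y = 5/2  [GA ∥ FE ∩ AE ∥ GF]
   → F = (6, 5/2)
3. C_x = -3  [CA · DG = 65 ∩ CA · GF = -7/2]
4. C_y = 21/2  [CA · DG = 65 ∩ CA · GF = -7/2]
   → C = (-3, 21/2)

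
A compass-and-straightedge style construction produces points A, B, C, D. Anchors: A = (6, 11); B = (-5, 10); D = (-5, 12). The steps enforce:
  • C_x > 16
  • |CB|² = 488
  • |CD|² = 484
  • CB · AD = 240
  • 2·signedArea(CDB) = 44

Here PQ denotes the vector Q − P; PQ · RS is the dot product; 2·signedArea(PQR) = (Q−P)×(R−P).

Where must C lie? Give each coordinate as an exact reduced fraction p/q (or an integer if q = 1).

C = (17, 12)

1. C_x = 17  [2·signedArea(CDB) = 44 ∩ CB · AD = 240]
2. C_y = 12  [2·signedArea(CDB) = 44 ∩ CB · AD = 240]
   → C = (17, 12)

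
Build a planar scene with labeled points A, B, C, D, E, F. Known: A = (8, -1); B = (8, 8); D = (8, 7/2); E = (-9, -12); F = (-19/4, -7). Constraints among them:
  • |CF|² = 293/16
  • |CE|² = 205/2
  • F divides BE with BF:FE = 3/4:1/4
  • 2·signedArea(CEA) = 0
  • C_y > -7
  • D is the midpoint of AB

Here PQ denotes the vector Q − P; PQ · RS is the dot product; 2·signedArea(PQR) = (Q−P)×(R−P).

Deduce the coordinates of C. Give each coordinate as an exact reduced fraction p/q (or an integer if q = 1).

1. C_x = -1/2  [line -11·x + 17·y + 105 = 0 ∩ |CE|² = 205/2]
2. C_y = -13/2  [line -11·x + 17·y + 105 = 0 ∩ |CE|² = 205/2]
   → C = (-1/2, -13/2)

C = (-1/2, -13/2)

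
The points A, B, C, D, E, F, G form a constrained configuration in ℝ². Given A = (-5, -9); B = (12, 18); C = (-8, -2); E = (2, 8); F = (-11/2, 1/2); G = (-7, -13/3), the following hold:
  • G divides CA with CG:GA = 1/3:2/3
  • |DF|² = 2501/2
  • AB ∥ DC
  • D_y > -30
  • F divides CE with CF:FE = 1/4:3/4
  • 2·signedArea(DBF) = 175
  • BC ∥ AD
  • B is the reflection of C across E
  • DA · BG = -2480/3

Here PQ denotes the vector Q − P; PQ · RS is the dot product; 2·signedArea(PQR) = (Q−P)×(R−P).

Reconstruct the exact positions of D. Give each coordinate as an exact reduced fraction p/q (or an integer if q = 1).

D = (-25, -29)

1. D_x = -25  [AB ∥ DC ∩ BC ∥ AD]
2. D_y = -29  [AB ∥ DC ∩ BC ∥ AD]
   → D = (-25, -29)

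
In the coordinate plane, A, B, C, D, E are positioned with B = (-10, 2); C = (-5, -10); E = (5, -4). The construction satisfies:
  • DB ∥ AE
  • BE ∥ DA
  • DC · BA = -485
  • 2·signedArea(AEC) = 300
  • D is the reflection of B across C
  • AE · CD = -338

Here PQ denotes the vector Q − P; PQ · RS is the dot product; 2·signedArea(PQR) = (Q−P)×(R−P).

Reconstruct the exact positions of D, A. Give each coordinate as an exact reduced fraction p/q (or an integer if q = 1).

A = (15, -28)
D = (0, -22)

1. D_x = 0  [D is the reflection of B across C]
2. D_y = -22  [D is the reflection of B across C]
   → D = (0, -22)
3. A_x = 15  [DB ∥ AE ∩ BE ∥ DA]
4. A_y = -28  [DB ∥ AE ∩ BE ∥ DA]
   → A = (15, -28)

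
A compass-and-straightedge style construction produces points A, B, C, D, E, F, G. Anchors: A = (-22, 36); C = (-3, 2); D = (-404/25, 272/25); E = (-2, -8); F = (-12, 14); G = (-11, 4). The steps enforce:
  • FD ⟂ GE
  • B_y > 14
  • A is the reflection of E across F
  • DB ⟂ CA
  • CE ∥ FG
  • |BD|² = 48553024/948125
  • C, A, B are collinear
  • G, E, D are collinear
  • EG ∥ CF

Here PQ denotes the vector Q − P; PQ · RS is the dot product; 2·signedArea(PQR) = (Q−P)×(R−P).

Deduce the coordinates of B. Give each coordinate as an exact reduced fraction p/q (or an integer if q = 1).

1. B_x = -375956/37925  [C, A, B are collinear ∩ DB ⟂ CA]
2. B_y = 545016/37925  [C, A, B are collinear ∩ DB ⟂ CA]
   → B = (-375956/37925, 545016/37925)

B = (-375956/37925, 545016/37925)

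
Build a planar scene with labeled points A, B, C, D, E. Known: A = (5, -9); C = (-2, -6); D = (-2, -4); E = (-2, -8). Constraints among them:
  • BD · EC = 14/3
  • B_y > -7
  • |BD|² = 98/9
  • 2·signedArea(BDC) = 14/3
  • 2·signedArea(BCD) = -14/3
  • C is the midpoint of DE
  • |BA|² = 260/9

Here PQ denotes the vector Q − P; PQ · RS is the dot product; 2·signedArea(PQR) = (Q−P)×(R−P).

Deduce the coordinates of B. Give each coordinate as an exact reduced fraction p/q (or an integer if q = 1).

B = (1/3, -19/3)

1. B_x = 1/3  [2·signedArea(BDC) = 14/3 ∩ BD · EC = 14/3]
2. B_y = -19/3  [2·signedArea(BDC) = 14/3 ∩ BD · EC = 14/3]
   → B = (1/3, -19/3)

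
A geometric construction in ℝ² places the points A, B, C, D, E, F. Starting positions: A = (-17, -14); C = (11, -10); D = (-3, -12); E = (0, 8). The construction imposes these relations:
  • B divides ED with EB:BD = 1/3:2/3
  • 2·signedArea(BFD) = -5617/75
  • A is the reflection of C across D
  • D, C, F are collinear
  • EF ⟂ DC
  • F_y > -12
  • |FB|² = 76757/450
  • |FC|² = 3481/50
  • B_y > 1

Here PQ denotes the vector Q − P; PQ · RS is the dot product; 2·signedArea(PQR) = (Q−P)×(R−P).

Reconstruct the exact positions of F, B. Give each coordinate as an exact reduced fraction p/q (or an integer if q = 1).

B = (-1, 4/3)
F = (137/50, -559/50)

1. F_x = 137/50  [D, C, F are collinear ∩ EF ⟂ DC]
2. F_y = -559/50  [D, C, F are collinear ∩ EF ⟂ DC]
   → F = (137/50, -559/50)
3. B_x = -1  [B divides ED with EB:BD = 1/3:2/3]
4. B_y = 4/3  [B divides ED with EB:BD = 1/3:2/3]
   → B = (-1, 4/3)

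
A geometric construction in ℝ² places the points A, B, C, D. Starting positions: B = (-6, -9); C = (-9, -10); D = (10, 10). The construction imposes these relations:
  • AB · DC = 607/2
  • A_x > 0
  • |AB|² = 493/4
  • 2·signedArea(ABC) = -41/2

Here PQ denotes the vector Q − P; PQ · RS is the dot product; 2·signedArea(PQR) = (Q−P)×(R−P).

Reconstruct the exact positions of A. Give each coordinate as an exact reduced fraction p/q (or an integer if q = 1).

1. A_x = 1/2  [AB · DC = 607/2 ∩ 2·signedArea(ABC) = -41/2]
2. A_y = 0  [AB · DC = 607/2 ∩ 2·signedArea(ABC) = -41/2]
   → A = (1/2, 0)

A = (1/2, 0)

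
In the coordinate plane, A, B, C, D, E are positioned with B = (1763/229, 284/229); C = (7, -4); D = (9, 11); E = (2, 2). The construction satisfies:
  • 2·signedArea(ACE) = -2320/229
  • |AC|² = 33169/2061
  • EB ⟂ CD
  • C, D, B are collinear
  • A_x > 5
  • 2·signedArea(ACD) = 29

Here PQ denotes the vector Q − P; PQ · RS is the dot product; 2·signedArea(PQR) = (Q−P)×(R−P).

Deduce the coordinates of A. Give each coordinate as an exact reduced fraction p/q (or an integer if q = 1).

A = (3824/687, -58/229)

1. A_x = 3824/687  [2·signedArea(ACE) = -2320/229 ∩ 2·signedArea(ACD) = 29]
2. A_y = -58/229  [2·signedArea(ACE) = -2320/229 ∩ 2·signedArea(ACD) = 29]
   → A = (3824/687, -58/229)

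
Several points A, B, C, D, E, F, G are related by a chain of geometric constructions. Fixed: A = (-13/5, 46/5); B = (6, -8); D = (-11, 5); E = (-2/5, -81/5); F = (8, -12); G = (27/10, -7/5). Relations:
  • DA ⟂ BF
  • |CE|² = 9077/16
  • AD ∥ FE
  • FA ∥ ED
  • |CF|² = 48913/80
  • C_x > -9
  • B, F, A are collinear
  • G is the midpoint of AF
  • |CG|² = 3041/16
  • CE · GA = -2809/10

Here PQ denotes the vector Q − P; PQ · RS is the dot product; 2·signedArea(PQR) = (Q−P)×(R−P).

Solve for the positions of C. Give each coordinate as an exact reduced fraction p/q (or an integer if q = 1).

C = (-89/10, 121/20)

1. C_x = -89/10  [line 53/10·x + -53/5·y + 1113/10 = 0 ∩ |CE|² = 9077/16]
2. C_y = 121/20  [line 53/10·x + -53/5·y + 1113/10 = 0 ∩ |CE|² = 9077/16]
   → C = (-89/10, 121/20)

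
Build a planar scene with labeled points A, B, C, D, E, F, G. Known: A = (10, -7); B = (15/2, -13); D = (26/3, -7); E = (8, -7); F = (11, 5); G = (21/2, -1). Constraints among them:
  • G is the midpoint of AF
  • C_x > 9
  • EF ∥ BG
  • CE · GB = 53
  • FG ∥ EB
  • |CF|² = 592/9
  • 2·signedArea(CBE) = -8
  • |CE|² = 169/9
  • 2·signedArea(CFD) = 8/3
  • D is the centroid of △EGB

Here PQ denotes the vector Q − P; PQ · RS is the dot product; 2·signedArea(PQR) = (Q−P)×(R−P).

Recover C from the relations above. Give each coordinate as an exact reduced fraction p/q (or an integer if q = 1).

1. C_x = 29/3  [2·signedArea(CFD) = 8/3 ∩ 2·signedArea(CBE) = -8]
2. C_y = -3  [2·signedArea(CFD) = 8/3 ∩ 2·signedArea(CBE) = -8]
   → C = (29/3, -3)

C = (29/3, -3)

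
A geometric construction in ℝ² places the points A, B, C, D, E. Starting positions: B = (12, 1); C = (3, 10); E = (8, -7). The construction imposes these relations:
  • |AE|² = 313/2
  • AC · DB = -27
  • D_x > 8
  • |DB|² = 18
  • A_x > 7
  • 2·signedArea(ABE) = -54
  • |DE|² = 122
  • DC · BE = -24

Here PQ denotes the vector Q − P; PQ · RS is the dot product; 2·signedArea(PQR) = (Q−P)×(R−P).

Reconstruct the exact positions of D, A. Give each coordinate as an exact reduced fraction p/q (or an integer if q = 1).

1. A_x = 15/2  [line 8·x + -4·y + -38 = 0 ∩ |AE|² = 313/2]
2. A_y = 11/2  [line 8·x + -4·y + -38 = 0 ∩ |AE|² = 313/2]
   → A = (15/2, 11/2)
3. D_x = 9  [DC · BE = -24 ∩ AC · DB = -27]
4. D_y = 4  [DC · BE = -24 ∩ AC · DB = -27]
   → D = (9, 4)

A = (15/2, 11/2)
D = (9, 4)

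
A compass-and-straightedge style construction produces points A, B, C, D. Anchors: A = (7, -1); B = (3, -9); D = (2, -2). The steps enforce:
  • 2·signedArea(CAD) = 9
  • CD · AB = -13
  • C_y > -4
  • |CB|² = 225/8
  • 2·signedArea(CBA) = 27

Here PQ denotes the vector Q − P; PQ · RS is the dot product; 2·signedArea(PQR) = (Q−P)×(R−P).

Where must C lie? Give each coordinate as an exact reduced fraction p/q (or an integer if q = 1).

1. C_x = 9/4  [2·signedArea(CAD) = 9 ∩ CD · AB = -13]
2. C_y = -15/4  [2·signedArea(CAD) = 9 ∩ CD · AB = -13]
   → C = (9/4, -15/4)

C = (9/4, -15/4)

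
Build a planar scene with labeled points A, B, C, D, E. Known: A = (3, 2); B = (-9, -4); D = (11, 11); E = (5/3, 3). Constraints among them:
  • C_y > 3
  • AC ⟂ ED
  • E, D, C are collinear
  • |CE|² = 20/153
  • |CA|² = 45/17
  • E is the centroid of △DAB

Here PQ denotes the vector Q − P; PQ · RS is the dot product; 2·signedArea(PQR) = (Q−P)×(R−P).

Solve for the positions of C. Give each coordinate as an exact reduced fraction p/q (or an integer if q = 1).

1. C_x = 33/17  [E, D, C are collinear ∩ AC ⟂ ED]
2. C_y = 55/17  [E, D, C are collinear ∩ AC ⟂ ED]
   → C = (33/17, 55/17)

C = (33/17, 55/17)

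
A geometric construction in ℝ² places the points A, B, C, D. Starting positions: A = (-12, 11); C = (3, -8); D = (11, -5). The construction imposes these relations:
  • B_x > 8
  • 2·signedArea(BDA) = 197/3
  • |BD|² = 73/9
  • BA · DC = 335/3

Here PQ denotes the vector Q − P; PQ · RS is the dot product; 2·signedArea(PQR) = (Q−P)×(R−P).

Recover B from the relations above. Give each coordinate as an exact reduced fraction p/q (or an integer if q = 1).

1. B_x = 25/3  [2·signedArea(BDA) = 197/3 ∩ BA · DC = 335/3]
2. B_y = -6  [2·signedArea(BDA) = 197/3 ∩ BA · DC = 335/3]
   → B = (25/3, -6)

B = (25/3, -6)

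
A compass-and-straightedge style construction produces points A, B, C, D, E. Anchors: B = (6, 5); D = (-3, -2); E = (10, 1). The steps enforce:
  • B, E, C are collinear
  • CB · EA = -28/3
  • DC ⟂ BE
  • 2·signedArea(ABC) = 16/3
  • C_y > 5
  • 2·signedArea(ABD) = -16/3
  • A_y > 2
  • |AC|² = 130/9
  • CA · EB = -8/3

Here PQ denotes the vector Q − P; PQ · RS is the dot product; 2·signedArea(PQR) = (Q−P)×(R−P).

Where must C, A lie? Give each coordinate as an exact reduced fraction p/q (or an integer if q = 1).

1. C_x = 5  [B, E, C are collinear ∩ DC ⟂ BE]
2. C_y = 6  [B, E, C are collinear ∩ DC ⟂ BE]
   → C = (5, 6)
3. A_x = 8/3  [2·signedArea(ABD) = -16/3 ∩ CB · EA = -28/3]
4. A_y = 3  [2·signedArea(ABD) = -16/3 ∩ CB · EA = -28/3]
   → A = (8/3, 3)

A = (8/3, 3)
C = (5, 6)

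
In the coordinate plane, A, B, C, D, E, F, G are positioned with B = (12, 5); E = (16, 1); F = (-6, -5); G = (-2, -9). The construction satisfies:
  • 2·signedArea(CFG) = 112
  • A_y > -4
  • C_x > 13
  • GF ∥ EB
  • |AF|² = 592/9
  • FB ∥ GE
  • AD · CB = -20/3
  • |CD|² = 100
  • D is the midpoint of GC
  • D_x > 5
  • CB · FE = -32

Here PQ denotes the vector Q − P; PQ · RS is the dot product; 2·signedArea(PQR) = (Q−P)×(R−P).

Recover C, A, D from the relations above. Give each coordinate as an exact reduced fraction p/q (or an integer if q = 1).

1. C_x = 14  [CB · FE = -32 ∩ 2·signedArea(CFG) = 112]
2. C_y = 3  [CB · FE = -32 ∩ 2·signedArea(CFG) = 112]
   → C = (14, 3)
3. D_x = 6  [D is the midpoint of GC]
4. D_y = -3  [D is the midpoint of GC]
   → D = (6, -3)
5. A_x = 2  [line 2·x + -2·y + -34/3 = 0 ∩ |AF|² = 592/9]
6. A_y = -11/3  [line 2·x + -2·y + -34/3 = 0 ∩ |AF|² = 592/9]
   → A = (2, -11/3)

A = (2, -11/3)
C = (14, 3)
D = (6, -3)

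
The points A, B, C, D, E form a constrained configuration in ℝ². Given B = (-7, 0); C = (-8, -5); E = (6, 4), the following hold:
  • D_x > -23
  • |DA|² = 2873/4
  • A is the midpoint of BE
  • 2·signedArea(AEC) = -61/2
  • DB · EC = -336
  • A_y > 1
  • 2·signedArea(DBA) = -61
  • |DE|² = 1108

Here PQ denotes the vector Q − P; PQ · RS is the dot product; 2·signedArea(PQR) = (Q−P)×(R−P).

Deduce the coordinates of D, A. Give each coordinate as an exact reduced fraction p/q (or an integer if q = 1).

A = (-1/2, 2)
D = (-22, -14)

1. D_x = -22  [line 14·x + 9·y + 434 = 0 ∩ |DE|² = 1108]
2. D_y = -14  [line 14·x + 9·y + 434 = 0 ∩ |DE|² = 1108]
   → D = (-22, -14)
3. A_x = -1/2  [2·signedArea(DBA) = -61 ∩ A is the midpoint of BE]
4. A_y = 2  [2·signedArea(DBA) = -61 ∩ A is the midpoint of BE]
   → A = (-1/2, 2)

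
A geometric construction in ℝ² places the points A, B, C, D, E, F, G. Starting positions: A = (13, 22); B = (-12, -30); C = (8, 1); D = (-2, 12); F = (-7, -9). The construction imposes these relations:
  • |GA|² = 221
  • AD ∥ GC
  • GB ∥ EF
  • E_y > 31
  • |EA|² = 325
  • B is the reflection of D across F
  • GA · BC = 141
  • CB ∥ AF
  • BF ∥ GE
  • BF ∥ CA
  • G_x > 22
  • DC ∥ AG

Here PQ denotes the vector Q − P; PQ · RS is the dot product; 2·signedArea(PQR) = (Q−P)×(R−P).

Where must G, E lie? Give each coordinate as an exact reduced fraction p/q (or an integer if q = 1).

1. G_x = 23  [AD ∥ GC ∩ DC ∥ AG]
2. G_y = 11  [AD ∥ GC ∩ DC ∥ AG]
   → G = (23, 11)
3. E_x = 28  [GB ∥ EF ∩ BF ∥ GE]
4. E_y = 32  [GB ∥ EF ∩ BF ∥ GE]
   → E = (28, 32)

E = (28, 32)
G = (23, 11)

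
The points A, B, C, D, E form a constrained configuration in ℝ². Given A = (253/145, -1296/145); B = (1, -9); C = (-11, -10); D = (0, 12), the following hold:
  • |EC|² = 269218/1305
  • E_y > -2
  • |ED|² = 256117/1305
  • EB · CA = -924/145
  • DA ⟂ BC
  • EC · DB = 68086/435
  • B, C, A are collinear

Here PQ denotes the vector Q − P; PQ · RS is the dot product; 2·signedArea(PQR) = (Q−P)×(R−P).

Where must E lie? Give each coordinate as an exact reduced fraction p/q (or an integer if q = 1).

1. E_x = 398/435  [EB · CA = -924/145 ∩ EC · DB = 68086/435]
2. E_y = -287/145  [EB · CA = -924/145 ∩ EC · DB = 68086/435]
   → E = (398/435, -287/145)

E = (398/435, -287/145)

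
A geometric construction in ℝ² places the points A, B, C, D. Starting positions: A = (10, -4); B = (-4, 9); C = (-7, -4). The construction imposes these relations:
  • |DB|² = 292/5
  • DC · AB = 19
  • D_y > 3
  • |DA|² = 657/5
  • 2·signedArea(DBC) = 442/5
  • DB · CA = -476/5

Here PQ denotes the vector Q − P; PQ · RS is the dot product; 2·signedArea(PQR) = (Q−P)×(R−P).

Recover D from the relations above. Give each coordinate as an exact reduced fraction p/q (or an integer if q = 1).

D = (8/5, 19/5)

1. D_x = 8/5  [2·signedArea(DBC) = 442/5 ∩ DC · AB = 19]
2. D_y = 19/5  [2·signedArea(DBC) = 442/5 ∩ DC · AB = 19]
   → D = (8/5, 19/5)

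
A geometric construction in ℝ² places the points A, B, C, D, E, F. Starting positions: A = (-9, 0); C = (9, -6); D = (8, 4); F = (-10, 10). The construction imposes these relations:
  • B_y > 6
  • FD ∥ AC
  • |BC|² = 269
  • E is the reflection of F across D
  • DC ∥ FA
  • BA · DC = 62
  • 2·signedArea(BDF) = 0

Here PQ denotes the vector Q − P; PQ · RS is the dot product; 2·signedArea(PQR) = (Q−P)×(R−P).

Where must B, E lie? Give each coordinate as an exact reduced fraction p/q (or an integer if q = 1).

B = (-1, 7)
E = (26, -2)

1. B_x = -1  [2·signedArea(BDF) = 0 ∩ BA · DC = 62]
2. B_y = 7  [2·signedArea(BDF) = 0 ∩ BA · DC = 62]
   → B = (-1, 7)
3. E_x = 26  [E is the reflection of F across D]
4. E_y = -2  [E is the reflection of F across D]
   → E = (26, -2)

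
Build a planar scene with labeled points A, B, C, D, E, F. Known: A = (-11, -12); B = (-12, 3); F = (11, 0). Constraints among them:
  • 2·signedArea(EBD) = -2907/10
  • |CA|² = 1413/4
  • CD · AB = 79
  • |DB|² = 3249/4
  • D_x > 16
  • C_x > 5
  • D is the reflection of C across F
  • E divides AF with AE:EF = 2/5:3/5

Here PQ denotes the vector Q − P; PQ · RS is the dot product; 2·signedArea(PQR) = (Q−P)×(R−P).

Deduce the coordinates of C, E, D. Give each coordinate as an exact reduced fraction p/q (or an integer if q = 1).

1. E_x = -11/5  [E divides AF with AE:EF = 2/5:3/5]
2. E_y = -36/5  [E divides AF with AE:EF = 2/5:3/5]
   → E = (-11/5, -36/5)
3. D_x = 33/2  [line -51/5·x + -49/5·y + 1977/10 = 0 ∩ |DB|² = 3249/4]
4. D_y = 3  [line -51/5·x + -49/5·y + 1977/10 = 0 ∩ |DB|² = 3249/4]
   → D = (33/2, 3)
5. C_x = 11/2  [CD · AB = 79 ∩ D is the reflection of C across F]
6. C_y = -3  [CD · AB = 79 ∩ D is the reflection of C across F]
   → C = (11/2, -3)

C = (11/2, -3)
D = (33/2, 3)
E = (-11/5, -36/5)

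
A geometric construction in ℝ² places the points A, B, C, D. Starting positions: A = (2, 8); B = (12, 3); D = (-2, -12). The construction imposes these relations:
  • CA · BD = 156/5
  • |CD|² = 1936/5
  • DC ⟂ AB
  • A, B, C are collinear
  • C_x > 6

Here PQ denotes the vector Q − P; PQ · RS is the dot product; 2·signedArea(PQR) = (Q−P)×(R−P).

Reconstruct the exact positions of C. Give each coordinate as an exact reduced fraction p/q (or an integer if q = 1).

C = (34/5, 28/5)

1. C_x = 34/5  [A, B, C are collinear ∩ DC ⟂ AB]
2. C_y = 28/5  [A, B, C are collinear ∩ DC ⟂ AB]
   → C = (34/5, 28/5)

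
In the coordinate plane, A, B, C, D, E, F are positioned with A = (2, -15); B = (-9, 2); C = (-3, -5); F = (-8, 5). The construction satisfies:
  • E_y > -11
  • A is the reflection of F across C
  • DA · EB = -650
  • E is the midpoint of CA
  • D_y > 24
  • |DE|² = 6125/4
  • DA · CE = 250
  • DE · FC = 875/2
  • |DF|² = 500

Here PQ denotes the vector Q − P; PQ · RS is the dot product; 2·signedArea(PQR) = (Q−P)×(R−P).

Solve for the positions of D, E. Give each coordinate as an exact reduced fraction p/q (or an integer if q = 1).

D = (-18, 25)
E = (-1/2, -10)

1. E_x = -1/2  [E is the midpoint of CA]
2. E_y = -10  [E is the midpoint of CA]
   → E = (-1/2, -10)
3. D_x = -18  [DA · EB = -650 ∩ DE · FC = 875/2]
4. D_y = 25  [DA · EB = -650 ∩ DE · FC = 875/2]
   → D = (-18, 25)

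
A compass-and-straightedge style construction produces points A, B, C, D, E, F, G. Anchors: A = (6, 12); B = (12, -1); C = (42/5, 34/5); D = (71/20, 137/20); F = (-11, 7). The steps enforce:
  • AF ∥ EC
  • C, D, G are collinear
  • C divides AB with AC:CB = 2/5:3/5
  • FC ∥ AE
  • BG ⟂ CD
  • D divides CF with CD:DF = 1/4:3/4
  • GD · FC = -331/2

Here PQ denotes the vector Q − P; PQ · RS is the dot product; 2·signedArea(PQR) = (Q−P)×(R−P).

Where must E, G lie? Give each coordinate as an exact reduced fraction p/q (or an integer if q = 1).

E = (127/5, 59/5)
G = (113673/9410, 63631/9410)

1. E_x = 127/5  [AF ∥ EC ∩ FC ∥ AE]
2. E_y = 59/5  [AF ∥ EC ∩ FC ∥ AE]
   → E = (127/5, 59/5)
3. G_x = 113673/9410  [C, D, G are collinear ∩ BG ⟂ CD]
4. G_y = 63631/9410  [C, D, G are collinear ∩ BG ⟂ CD]
   → G = (113673/9410, 63631/9410)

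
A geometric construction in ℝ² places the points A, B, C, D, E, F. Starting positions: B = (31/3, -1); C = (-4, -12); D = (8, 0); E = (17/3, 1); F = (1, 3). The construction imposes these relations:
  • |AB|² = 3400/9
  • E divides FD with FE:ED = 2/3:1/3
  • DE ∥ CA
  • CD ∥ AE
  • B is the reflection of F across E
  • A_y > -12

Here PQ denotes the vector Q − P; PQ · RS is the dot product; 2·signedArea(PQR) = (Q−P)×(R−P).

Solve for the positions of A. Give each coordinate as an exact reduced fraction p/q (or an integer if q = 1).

A = (-19/3, -11)

1. A_x = -19/3  [CD ∥ AE ∩ DE ∥ CA]
2. A_y = -11  [CD ∥ AE ∩ DE ∥ CA]
   → A = (-19/3, -11)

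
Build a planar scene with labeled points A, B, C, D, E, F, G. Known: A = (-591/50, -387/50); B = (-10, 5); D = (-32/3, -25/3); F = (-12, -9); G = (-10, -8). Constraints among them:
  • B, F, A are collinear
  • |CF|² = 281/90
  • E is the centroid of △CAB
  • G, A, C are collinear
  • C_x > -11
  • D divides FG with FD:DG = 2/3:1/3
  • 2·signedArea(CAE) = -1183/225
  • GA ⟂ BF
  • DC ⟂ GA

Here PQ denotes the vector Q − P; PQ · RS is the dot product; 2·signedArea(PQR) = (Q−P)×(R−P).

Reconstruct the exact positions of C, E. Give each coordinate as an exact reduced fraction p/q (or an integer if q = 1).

C = (-1591/150, -1187/150)
E = (-2432/225, -799/225)

1. C_x = -1591/150  [G, A, C are collinear ∩ DC ⟂ GA]
2. C_y = -1187/150  [G, A, C are collinear ∩ DC ⟂ GA]
   → C = (-1591/150, -1187/150)
3. E_x = -2432/225  [E is the centroid of △CAB]
4. E_y = -799/225  [E is the centroid of △CAB]
   → E = (-2432/225, -799/225)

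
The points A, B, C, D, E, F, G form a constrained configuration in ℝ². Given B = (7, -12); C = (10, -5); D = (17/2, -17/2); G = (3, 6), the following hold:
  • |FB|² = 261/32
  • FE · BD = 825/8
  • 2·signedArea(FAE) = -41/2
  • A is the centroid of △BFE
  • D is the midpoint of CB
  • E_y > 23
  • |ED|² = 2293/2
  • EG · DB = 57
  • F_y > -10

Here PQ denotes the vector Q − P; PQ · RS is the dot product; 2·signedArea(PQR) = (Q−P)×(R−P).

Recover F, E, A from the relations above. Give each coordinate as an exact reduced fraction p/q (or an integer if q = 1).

1. E_x = -1  [line 3/2·x + 7/2·y + -165/2 = 0 ∩ |ED|² = 2293/2]
2. E_y = 24  [line 3/2·x + 7/2·y + -165/2 = 0 ∩ |ED|² = 2293/2]
   → E = (-1, 24)
3. F_x = 65/8  [line -3/2·x + -7/2·y + -165/8 = 0 ∩ |FB|² = 261/32]
4. F_y = -75/8  [line -3/2·x + -7/2·y + -165/8 = 0 ∩ |FB|² = 261/32]
   → F = (65/8, -75/8)
5. A_x = 113/24  [A is the centroid of △BFE]
6. A_y = 7/8  [A is the centroid of △BFE]
   → A = (113/24, 7/8)

A = (113/24, 7/8)
E = (-1, 24)
F = (65/8, -75/8)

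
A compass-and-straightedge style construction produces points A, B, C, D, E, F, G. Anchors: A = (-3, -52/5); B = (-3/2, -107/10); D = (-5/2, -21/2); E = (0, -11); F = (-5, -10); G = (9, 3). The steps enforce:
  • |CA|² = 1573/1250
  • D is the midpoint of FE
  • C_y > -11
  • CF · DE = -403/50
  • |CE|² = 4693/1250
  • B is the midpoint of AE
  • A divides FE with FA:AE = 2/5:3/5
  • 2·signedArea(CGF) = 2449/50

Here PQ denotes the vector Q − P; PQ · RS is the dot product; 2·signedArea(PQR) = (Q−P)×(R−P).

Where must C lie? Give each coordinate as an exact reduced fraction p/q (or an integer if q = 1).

C = (-19/10, -531/50)

1. C_x = -19/10  [2·signedArea(CGF) = 2449/50 ∩ CF · DE = -403/50]
2. C_y = -531/50  [2·signedArea(CGF) = 2449/50 ∩ CF · DE = -403/50]
   → C = (-19/10, -531/50)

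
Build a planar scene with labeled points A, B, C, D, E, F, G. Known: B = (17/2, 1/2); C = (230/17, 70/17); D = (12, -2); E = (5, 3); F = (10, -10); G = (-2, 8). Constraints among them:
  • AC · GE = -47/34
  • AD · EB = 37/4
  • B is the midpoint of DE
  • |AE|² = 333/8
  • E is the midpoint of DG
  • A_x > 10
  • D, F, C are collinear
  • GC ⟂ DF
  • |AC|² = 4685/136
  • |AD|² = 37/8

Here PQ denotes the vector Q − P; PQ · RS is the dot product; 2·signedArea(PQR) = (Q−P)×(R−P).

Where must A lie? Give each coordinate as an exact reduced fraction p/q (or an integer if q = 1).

1. A_x = 41/4  [line -7·x + 5·y + 151/2 = 0 ∩ |AD|² = 37/8]
2. A_y = -3/4  [line -7·x + 5·y + 151/2 = 0 ∩ |AD|² = 37/8]
   → A = (41/4, -3/4)

A = (41/4, -3/4)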